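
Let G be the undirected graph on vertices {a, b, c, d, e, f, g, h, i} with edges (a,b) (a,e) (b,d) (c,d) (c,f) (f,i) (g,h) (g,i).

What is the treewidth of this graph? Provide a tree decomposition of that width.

The largest bag has 2 vertices, giving width 1; this decomposition certifies tw(G) ≤ 1. Since G has at least one edge (e.g. e–a), it is not an edgeless graph, so tw(G) ≥ 1. The upper and lower bounds meet at 1, so that is the treewidth.

Treewidth 1.
One such decomposition:
Bags: B1 = {a, e}  B2 = {a, b}  B3 = {b, d}  B4 = {c, d}  B5 = {c, f}  B6 = {f, i}  B7 = {g, i}  B8 = {g, h}
Tree: B1–B2, B2–B3, B3–B4, B4–B5, B5–B6, B6–B7, B7–B8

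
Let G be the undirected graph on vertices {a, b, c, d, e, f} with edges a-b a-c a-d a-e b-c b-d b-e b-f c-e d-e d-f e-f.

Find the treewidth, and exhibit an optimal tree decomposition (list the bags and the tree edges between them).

Treewidth 3.
One optimal decomposition is:
Bags: B1 = {a, b, c, e}  B2 = {a, b, d, e}  B3 = {b, d, e, f}
Tree: B1–B2, B2–B3

Each bag holds 4 vertices, so the decomposition has width 3, which upper-bounds the treewidth. On the other hand G contains the 4-clique {b, d, e, f}. A clique must lie in a single bag of any decomposition, so no decomposition can have width below 3. The upper and lower bounds meet at 3, so that is the treewidth.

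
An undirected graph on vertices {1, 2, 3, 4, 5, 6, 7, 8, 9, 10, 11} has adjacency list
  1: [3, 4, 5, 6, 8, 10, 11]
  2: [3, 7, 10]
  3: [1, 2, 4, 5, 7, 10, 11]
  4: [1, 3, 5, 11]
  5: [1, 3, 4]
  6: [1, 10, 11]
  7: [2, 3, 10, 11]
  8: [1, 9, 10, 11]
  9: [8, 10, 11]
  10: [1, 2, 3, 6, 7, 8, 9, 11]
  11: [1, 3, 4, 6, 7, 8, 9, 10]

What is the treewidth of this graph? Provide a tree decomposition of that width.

Each bag holds 4 vertices, so the decomposition has width 3, which upper-bounds the treewidth. Conversely, {2, 3, 7, 10} is a clique of size 4, and the vertices of any clique must share a bag in every tree decomposition; so some bag has ≥ 4 vertices and tw(G) ≥ 3. Therefore the treewidth is 3.

Treewidth 3.
One such decomposition:
Bags: B1 = {1, 3, 10, 11}  B2 = {3, 7, 10, 11}  B3 = {1, 3, 4, 11}  B4 = {1, 8, 10, 11}  B5 = {1, 3, 4, 5}  B6 = {8, 9, 10, 11}  B7 = {1, 6, 10, 11}  B8 = {2, 3, 7, 10}
Tree: B1–B2, B1–B3, B1–B4, B3–B5, B4–B6, B1–B7, B2–B8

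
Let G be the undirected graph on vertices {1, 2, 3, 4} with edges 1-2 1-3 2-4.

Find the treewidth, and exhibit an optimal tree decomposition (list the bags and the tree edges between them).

Treewidth 1.
Bags: B1 = {2, 4}  B2 = {1, 2}  B3 = {1, 3}
Tree: B1–B2, B2–B3

Every bag has size at most 2, so the width is 2 − 1 = 1 and tw(G) ≤ 1. G has an edge, so its treewidth is at least 1. Combining the bounds, tw(G) = 1.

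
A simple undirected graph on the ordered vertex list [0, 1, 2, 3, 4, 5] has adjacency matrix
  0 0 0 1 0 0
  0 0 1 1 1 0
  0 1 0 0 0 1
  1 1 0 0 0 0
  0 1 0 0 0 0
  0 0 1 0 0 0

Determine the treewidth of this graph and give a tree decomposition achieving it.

The largest bag has 2 vertices, giving width 1; this decomposition certifies tw(G) ≤ 1. Any graph with an edge has treewidth ≥ 1, and G has the edge 3–0. Combining the bounds, tw(G) = 1.

Treewidth 1.
Bags: B1 = {0, 3}  B2 = {1, 3}  B3 = {1, 4}  B4 = {1, 2}  B5 = {2, 5}
Tree: B1–B2, B2–B3, B2–B4, B4–B5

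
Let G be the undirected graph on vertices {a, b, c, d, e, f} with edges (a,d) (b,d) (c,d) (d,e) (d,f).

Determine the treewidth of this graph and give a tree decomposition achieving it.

The largest bag has 2 vertices, giving width 1; this decomposition certifies tw(G) ≤ 1. Any graph with an edge has treewidth ≥ 1, and G has the edge a–d. Therefore the treewidth is 1.

Treewidth 1.
One optimal decomposition is:
Bags: B1 = {a, d}  B2 = {c, d}  B3 = {d, f}  B4 = {b, d}  B5 = {d, e}
Tree: B1–B2, B2–B3, B3–B4, B1–B5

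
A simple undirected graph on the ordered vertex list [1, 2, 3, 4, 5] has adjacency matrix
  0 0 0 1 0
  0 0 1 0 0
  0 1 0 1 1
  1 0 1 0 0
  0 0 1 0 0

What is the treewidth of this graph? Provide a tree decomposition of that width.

Every bag has size at most 2, so the width is 2 − 1 = 1 and tw(G) ≤ 1. G has an edge, so its treewidth is at least 1. Hence tw(G) = 1 exactly.

Treewidth 1.
One such decomposition:
Bags: B1 = {3, 4}  B2 = {2, 3}  B3 = {1, 4}  B4 = {3, 5}
Tree: B1–B2, B1–B3, B1–B4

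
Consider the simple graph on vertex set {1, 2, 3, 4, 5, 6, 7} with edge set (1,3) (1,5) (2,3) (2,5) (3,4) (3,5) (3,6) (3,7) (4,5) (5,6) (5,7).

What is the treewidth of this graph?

2

A width-2 tree decomposition is:
Bags: B1 = {2, 3, 5}  B2 = {1, 3, 5}  B3 = {3, 5, 6}  B4 = {3, 5, 7}  B5 = {3, 4, 5}
Tree: B1–B2, B1–B3, B1–B4, B1–B5
Each bag holds 3 vertices, so the decomposition has width 2, which upper-bounds the treewidth. Conversely, {1, 3, 5} is a clique of size 3, and the vertices of any clique must share a bag in every tree decomposition; so some bag has ≥ 3 vertices and tw(G) ≥ 2. Combining the bounds, tw(G) = 2.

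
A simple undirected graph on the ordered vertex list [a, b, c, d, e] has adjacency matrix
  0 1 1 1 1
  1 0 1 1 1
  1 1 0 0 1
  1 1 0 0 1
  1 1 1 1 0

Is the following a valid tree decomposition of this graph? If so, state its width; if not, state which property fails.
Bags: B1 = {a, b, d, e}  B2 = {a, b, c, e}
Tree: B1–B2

Vertex coverage: the bags together contain {a, b, c, d, e}, the full vertex set. Edge coverage: each edge of G has both endpoints in at least one bag. Running intersection: for every vertex, the bags containing it form a connected subtree. All three properties hold, so this is a valid tree decomposition of width max|bag| − 1 = 3, and hence tw(G) ≤ 3.

Yes; width 3.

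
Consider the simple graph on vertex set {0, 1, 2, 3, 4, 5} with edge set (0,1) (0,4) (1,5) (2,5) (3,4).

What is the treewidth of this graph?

A width-1 tree decomposition is:
Bags: B1 = {2, 5}  B2 = {1, 5}  B3 = {0, 1}  B4 = {0, 4}  B5 = {3, 4}
Tree: B1–B2, B2–B3, B3–B4, B4–B5
The largest bag has 2 vertices, giving width 1; this decomposition certifies tw(G) ≤ 1. G has an edge, so its treewidth is at least 1. Therefore the treewidth is 1.

1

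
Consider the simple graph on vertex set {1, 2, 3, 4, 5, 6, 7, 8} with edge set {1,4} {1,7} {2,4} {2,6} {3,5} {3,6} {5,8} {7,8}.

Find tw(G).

2

A width-2 tree decomposition is:
Bags: B1 = {1, 2, 4}  B2 = {1, 2, 6}  B3 = {1, 3, 6}  B4 = {1, 3, 5}  B5 = {1, 5, 8}  B6 = {1, 7, 8}
Tree: B1–B2, B2–B3, B3–B4, B4–B5, B5–B6
The largest bag has 3 vertices, giving width 2; this decomposition certifies tw(G) ≤ 2. The edges 1–4–2–6–3–5–8–7–1 form a cycle, so G is not a tree and its treewidth is at least 2. Hence tw(G) = 2 exactly.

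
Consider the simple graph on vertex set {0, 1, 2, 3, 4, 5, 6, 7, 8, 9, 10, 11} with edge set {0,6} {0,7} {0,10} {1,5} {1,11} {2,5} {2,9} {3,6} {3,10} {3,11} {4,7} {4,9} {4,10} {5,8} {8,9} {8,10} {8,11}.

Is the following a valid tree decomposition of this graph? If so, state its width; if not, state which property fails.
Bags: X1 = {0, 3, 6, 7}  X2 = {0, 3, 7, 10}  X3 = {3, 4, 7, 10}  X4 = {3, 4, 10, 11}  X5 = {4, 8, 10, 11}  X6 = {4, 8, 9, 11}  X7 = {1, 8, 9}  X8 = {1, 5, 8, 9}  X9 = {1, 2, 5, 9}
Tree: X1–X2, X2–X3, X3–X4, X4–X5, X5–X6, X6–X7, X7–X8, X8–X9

No — edge (11,1) lies in no bag.

A tree decomposition must satisfy three properties: every vertex lies in some bag; for every edge, both endpoints lie together in some bag; and for every vertex, the bags containing it form a connected subtree. Here edge (11,1) lies in no bag, so the decomposition is invalid.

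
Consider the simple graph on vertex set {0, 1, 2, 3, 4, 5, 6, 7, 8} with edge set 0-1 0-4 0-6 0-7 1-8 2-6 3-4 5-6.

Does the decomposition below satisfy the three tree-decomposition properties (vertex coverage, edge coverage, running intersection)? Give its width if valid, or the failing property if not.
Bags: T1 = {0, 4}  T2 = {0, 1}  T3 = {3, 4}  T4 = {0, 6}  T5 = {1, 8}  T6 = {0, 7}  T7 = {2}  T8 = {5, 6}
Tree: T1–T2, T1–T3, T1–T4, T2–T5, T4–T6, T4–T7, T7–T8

No — edge (6,2) lies in no bag.

A tree decomposition must satisfy three properties: every vertex lies in some bag; for every edge, both endpoints lie together in some bag; and for every vertex, the bags containing it form a connected subtree. Here edge (6,2) lies in no bag, so the decomposition is invalid.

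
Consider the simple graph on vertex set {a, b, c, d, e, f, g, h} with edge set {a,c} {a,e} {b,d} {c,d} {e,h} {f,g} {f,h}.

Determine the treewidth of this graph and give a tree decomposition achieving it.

Treewidth 1.
Bags: B1 = {b, d}  B2 = {c, d}  B3 = {a, c}  B4 = {a, e}  B5 = {e, h}  B6 = {f, h}  B7 = {f, g}
Tree: B1–B2, B2–B3, B3–B4, B4–B5, B5–B6, B6–B7

The largest bag has 2 vertices, giving width 1; this decomposition certifies tw(G) ≤ 1. Any graph with an edge has treewidth ≥ 1, and G has the edge b–d. Combining the bounds, tw(G) = 1.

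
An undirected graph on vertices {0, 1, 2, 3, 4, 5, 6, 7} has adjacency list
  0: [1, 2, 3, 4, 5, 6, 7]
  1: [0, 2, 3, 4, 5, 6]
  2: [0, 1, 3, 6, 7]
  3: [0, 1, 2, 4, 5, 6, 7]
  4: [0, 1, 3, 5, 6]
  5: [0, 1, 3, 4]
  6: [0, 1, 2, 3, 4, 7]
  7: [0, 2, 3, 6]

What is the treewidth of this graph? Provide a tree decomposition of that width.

Every bag has size at most 5, so the width is 5 − 1 = 4 and tw(G) ≤ 4. Conversely, {0, 1, 2, 3, 6} is a clique of size 5, and the vertices of any clique must share a bag in every tree decomposition; so some bag has ≥ 5 vertices and tw(G) ≥ 4. The upper and lower bounds meet at 4, so that is the treewidth.

Treewidth 4.
One such decomposition:
Bags: B1 = {0, 1, 3, 4, 5}  B2 = {0, 1, 3, 4, 6}  B3 = {0, 1, 2, 3, 6}  B4 = {0, 2, 3, 6, 7}
Tree: B1–B2, B2–B3, B3–B4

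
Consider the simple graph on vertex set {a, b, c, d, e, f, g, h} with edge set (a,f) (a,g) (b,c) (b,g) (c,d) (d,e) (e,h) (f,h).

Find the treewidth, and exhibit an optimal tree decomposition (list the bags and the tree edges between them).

The largest bag has 3 vertices, giving width 2; this decomposition certifies tw(G) ≤ 2. The edges a–g–b–c–d–e–h–f–a form a cycle, so G is not a tree and its treewidth is at least 2. Combining the bounds, tw(G) = 2.

Treewidth 2.
Bags: B1 = {a, b, g}  B2 = {a, b, c}  B3 = {a, c, d}  B4 = {a, d, e}  B5 = {a, e, h}  B6 = {a, f, h}
Tree: B1–B2, B2–B3, B3–B4, B4–B5, B5–B6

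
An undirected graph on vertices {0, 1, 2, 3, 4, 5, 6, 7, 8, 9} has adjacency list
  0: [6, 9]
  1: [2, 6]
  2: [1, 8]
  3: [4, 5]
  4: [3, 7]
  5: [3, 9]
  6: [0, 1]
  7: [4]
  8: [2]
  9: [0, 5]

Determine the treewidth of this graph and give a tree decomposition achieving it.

Every bag has size at most 2, so the width is 2 − 1 = 1 and tw(G) ≤ 1. Any graph with an edge has treewidth ≥ 1, and G has the edge 7–4. Combining the bounds, tw(G) = 1.

Treewidth 1.
One such decomposition:
Bags: B1 = {4, 7}  B2 = {3, 4}  B3 = {3, 5}  B4 = {5, 9}  B5 = {0, 9}  B6 = {0, 6}  B7 = {1, 6}  B8 = {1, 2}  B9 = {2, 8}
Tree: B1–B2, B2–B3, B3–B4, B4–B5, B5–B6, B6–B7, B7–B8, B8–B9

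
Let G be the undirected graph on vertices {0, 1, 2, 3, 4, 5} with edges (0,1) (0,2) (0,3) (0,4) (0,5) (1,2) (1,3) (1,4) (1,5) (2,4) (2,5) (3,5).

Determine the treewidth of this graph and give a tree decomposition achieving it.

Each bag holds 4 vertices, so the decomposition has width 3, which upper-bounds the treewidth. For the lower bound, the 4 vertices {0, 1, 2, 4} are pairwise adjacent, and any tree decomposition puts a clique entirely inside one bag — forcing width ≥ 3. Hence tw(G) = 3 exactly.

Treewidth 3.
One such decomposition:
Bags: B1 = {0, 1, 3, 5}  B2 = {0, 1, 2, 5}  B3 = {0, 1, 2, 4}
Tree: B1–B2, B2–B3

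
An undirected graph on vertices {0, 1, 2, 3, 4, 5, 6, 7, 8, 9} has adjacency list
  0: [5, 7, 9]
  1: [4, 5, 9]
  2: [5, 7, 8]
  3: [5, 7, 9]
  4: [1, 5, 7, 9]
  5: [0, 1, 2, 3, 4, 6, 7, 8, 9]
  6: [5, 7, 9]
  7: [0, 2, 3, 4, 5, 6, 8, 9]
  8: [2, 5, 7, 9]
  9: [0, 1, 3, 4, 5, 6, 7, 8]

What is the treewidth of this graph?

A width-3 tree decomposition is:
Bags: B1 = {4, 5, 7, 9}  B2 = {5, 7, 8, 9}  B3 = {1, 4, 5, 9}  B4 = {0, 5, 7, 9}  B5 = {3, 5, 7, 9}  B6 = {5, 6, 7, 9}  B7 = {2, 5, 7, 8}
Tree: B1–B2, B1–B3, B2–B4, B4–B5, B5–B6, B2–B7
The largest bag has 4 vertices, giving width 3; this decomposition certifies tw(G) ≤ 3. On the other hand G contains the 4-clique {1, 4, 5, 9}. A clique must lie in a single bag of any decomposition, so no decomposition can have width below 3. Therefore the treewidth is 3.

3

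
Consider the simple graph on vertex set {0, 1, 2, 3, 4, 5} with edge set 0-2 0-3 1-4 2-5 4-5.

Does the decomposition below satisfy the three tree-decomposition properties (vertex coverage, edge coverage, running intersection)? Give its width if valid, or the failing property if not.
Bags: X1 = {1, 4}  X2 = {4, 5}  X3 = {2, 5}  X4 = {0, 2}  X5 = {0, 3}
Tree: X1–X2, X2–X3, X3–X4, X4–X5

Vertex coverage: the bags together contain {0, 1, 2, 3, 4, 5}, the full vertex set. Edge coverage: each edge of G has both endpoints in at least one bag. Running intersection: for every vertex, the bags containing it form a connected subtree. All three properties hold, so this is a valid tree decomposition of width max|bag| − 1 = 1, and hence tw(G) ≤ 1.

Yes; width 1.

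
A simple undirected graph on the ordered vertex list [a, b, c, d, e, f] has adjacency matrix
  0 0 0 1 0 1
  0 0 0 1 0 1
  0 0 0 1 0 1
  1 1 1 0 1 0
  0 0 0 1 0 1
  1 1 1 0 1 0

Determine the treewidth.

2

A width-2 tree decomposition is:
Bags: B1 = {a, d, f}  B2 = {b, d, f}  B3 = {d, e, f}  B4 = {c, d, f}
Tree: B1–B2, B2–B3, B3–B4
The largest bag has 3 vertices, giving width 2; this decomposition certifies tw(G) ≤ 2. The edges d–a–f–b–d form a cycle, so G is not a tree and its treewidth is at least 2. Therefore the treewidth is 2.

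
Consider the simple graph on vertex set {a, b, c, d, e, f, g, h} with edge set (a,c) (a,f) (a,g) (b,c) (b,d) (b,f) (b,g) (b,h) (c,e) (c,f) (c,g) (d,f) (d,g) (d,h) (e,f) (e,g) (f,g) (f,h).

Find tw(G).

A width-3 tree decomposition is:
Bags: B1 = {b, c, f, g}  B2 = {b, d, f, g}  B3 = {c, e, f, g}  B4 = {b, d, f, h}  B5 = {a, c, f, g}
Tree: B1–B2, B1–B3, B2–B4, B3–B5
Every bag has size at most 4, so the width is 4 − 1 = 3 and tw(G) ≤ 3. For the lower bound, the 4 vertices {b, d, f, g} are pairwise adjacent, and any tree decomposition puts a clique entirely inside one bag — forcing width ≥ 3. Therefore the treewidth is 3.

3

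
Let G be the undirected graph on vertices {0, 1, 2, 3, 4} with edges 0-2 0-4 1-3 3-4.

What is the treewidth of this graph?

1

A width-1 tree decomposition is:
Bags: B1 = {1, 3}  B2 = {3, 4}  B3 = {0, 4}  B4 = {0, 2}
Tree: B1–B2, B2–B3, B3–B4
The largest bag has 2 vertices, giving width 1; this decomposition certifies tw(G) ≤ 1. Any graph with an edge has treewidth ≥ 1, and G has the edge 1–3. Combining the bounds, tw(G) = 1.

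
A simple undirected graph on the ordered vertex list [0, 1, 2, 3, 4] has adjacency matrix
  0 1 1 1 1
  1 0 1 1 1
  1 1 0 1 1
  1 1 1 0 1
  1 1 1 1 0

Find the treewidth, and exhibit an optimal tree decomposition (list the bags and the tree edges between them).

Treewidth 4.
One such decomposition:
Bags: B1 = {0, 1, 2, 3, 4}
Tree: (single bag)

With just one bag of size 5, the width is 5 − 1 = 4, so tw(G) ≤ 4. For the lower bound, the 5 vertices {0, 1, 2, 3, 4} are pairwise adjacent, and any tree decomposition puts a clique entirely inside one bag — forcing width ≥ 4. Hence tw(G) = 4 exactly.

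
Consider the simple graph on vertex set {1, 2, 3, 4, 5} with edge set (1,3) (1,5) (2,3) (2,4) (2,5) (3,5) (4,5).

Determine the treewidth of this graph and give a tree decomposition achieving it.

Treewidth 2.
One optimal decomposition is:
Bags: B1 = {2, 3, 5}  B2 = {2, 4, 5}  B3 = {1, 3, 5}
Tree: B1–B2, B1–B3

Every bag has size at most 3, so the width is 3 − 1 = 2 and tw(G) ≤ 2. On the other hand G contains the 3-clique {1, 3, 5}. A clique must lie in a single bag of any decomposition, so no decomposition can have width below 2. Therefore the treewidth is 2.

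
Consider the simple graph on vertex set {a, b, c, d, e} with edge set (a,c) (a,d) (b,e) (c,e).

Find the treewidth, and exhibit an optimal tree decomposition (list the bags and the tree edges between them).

Treewidth 1.
Bags: B1 = {c, e}  B2 = {b, e}  B3 = {a, c}  B4 = {a, d}
Tree: B1–B2, B1–B3, B3–B4

Each bag holds 2 vertices, so the decomposition has width 1, which upper-bounds the treewidth. Any graph with an edge has treewidth ≥ 1, and G has the edge c–e. Hence tw(G) = 1 exactly.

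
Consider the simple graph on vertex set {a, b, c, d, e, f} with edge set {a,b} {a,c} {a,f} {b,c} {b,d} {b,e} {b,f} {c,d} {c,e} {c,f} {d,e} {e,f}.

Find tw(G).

3

A width-3 tree decomposition is:
Bags: B1 = {b, c, e, f}  B2 = {a, b, c, f}  B3 = {b, c, d, e}
Tree: B1–B2, B1–B3
Every bag has size at most 4, so the width is 4 − 1 = 3 and tw(G) ≤ 3. On the other hand G contains the 4-clique {b, c, d, e}. A clique must lie in a single bag of any decomposition, so no decomposition can have width below 3. Therefore the treewidth is 3.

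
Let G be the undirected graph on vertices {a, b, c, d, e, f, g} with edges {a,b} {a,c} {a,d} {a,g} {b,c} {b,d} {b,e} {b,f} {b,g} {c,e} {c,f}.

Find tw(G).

A width-2 tree decomposition is:
Bags: B1 = {a, b, d}  B2 = {a, b, c}  B3 = {b, c, e}  B4 = {a, b, g}  B5 = {b, c, f}
Tree: B1–B2, B2–B3, B2–B4, B3–B5
The largest bag has 3 vertices, giving width 2; this decomposition certifies tw(G) ≤ 2. On the other hand G contains the 3-clique {a, b, d}. A clique must lie in a single bag of any decomposition, so no decomposition can have width below 2. Hence tw(G) = 2 exactly.

2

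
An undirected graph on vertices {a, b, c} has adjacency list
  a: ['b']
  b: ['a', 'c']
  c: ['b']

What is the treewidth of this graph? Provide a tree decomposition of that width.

Treewidth 1.
One optimal decomposition is:
Bags: B1 = {b, c}  B2 = {a, b}
Tree: B1–B2

The largest bag has 2 vertices, giving width 1; this decomposition certifies tw(G) ≤ 1. G has an edge, so its treewidth is at least 1. Therefore the treewidth is 1.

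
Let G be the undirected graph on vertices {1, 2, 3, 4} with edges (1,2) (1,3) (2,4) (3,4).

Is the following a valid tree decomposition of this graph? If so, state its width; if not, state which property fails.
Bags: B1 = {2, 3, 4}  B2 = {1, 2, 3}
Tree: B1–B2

Yes; width 2.

Every vertex of G appears in some bag (union = {1, 2, 3, 4}); every edge is covered by a bag; and for each vertex v the set of bags containing v is connected in the bag tree. The decomposition is therefore valid. The largest bag has 3 vertices, so the width is 2.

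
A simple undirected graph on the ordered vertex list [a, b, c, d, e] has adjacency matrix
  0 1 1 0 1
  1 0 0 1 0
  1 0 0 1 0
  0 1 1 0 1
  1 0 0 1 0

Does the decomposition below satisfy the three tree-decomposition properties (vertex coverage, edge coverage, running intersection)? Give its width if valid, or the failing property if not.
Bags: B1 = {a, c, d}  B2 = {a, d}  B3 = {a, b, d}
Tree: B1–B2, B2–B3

A tree decomposition must satisfy three properties: every vertex lies in some bag; for every edge, both endpoints lie together in some bag; and for every vertex, the bags containing it form a connected subtree. Here vertex e appears in no bag, so the decomposition is invalid.

No — vertex e appears in no bag.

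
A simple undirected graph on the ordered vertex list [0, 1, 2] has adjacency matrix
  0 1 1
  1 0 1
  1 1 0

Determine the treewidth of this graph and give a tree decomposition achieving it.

Treewidth 2.
One such decomposition:
Bags: B1 = {0, 1, 2}
Tree: (single bag)

With just one bag of size 3, the width is 3 − 1 = 2, so tw(G) ≤ 2. For the lower bound, the 3 vertices {0, 1, 2} are pairwise adjacent, and any tree decomposition puts a clique entirely inside one bag — forcing width ≥ 2. Therefore the treewidth is 2.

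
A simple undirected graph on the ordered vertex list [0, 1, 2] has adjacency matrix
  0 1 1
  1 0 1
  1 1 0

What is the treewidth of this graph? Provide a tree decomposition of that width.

Treewidth 2.
One optimal decomposition is:
Bags: B1 = {0, 1, 2}
Tree: (single bag)

With just one bag of size 3, the width is 3 − 1 = 2, so tw(G) ≤ 2. On the other hand G contains the 3-clique {0, 1, 2}. A clique must lie in a single bag of any decomposition, so no decomposition can have width below 2. Combining the bounds, tw(G) = 2.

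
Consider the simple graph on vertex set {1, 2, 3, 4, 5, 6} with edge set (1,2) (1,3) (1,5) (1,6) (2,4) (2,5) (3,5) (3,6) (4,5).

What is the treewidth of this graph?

A width-2 tree decomposition is:
Bags: B1 = {2, 4, 5}  B2 = {1, 2, 5}  B3 = {1, 3, 5}  B4 = {1, 3, 6}
Tree: B1–B2, B2–B3, B3–B4
Every bag has size at most 3, so the width is 3 − 1 = 2 and tw(G) ≤ 2. On the other hand G contains the 3-clique {1, 2, 5}. A clique must lie in a single bag of any decomposition, so no decomposition can have width below 2. Therefore the treewidth is 2.

2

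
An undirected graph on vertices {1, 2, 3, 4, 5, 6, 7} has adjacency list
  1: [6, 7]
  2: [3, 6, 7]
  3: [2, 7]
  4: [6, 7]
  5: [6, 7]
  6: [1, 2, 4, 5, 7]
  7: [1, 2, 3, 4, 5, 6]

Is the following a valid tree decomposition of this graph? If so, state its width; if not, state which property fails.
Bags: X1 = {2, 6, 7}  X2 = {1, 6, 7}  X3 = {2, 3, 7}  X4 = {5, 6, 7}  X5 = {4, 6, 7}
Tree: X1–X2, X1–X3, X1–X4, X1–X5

Checking the three conditions: (i) the bags cover all of {1, 2, 3, 4, 5, 6, 7}; (ii) for each edge, some bag contains both endpoints; (iii) the bags containing any fixed vertex form a subtree. All hold, so the decomposition is valid with width 3 − 1 = 2.

Yes; width 2.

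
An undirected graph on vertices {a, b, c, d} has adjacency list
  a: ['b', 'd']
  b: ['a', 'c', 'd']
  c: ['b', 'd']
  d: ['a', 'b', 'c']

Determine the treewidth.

2

A width-2 tree decomposition is:
Bags: B1 = {b, c, d}  B2 = {a, b, d}
Tree: B1–B2
Each bag holds 3 vertices, so the decomposition has width 2, which upper-bounds the treewidth. On the other hand G contains the 3-clique {b, c, d}. A clique must lie in a single bag of any decomposition, so no decomposition can have width below 2. The upper and lower bounds meet at 2, so that is the treewidth.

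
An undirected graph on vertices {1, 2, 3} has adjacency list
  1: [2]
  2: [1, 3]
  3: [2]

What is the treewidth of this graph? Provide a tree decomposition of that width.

Each bag holds 2 vertices, so the decomposition has width 1, which upper-bounds the treewidth. G has an edge, so its treewidth is at least 1. The upper and lower bounds meet at 1, so that is the treewidth.

Treewidth 1.
One such decomposition:
Bags: B1 = {2, 3}  B2 = {1, 2}
Tree: B1–B2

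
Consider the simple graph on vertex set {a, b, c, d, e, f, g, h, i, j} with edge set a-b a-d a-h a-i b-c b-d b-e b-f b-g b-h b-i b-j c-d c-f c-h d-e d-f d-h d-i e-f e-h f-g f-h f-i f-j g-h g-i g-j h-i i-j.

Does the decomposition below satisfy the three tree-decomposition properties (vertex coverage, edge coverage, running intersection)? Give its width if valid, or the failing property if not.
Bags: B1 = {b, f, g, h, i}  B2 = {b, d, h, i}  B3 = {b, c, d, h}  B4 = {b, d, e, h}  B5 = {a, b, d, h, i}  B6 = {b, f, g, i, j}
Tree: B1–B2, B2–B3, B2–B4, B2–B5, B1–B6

No — edge (f,d) lies in no bag.

A tree decomposition must satisfy three properties: every vertex lies in some bag; for every edge, both endpoints lie together in some bag; and for every vertex, the bags containing it form a connected subtree. Here edge (f,d) lies in no bag, so the decomposition is invalid.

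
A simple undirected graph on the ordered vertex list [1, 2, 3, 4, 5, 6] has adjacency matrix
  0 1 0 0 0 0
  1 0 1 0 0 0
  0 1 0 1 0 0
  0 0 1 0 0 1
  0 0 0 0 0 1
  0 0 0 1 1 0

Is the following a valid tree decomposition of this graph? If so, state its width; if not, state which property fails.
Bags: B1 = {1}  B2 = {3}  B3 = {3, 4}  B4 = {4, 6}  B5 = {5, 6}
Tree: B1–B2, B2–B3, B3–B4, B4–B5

A tree decomposition must satisfy three properties: every vertex lies in some bag; for every edge, both endpoints lie together in some bag; and for every vertex, the bags containing it form a connected subtree. Here vertex 2 appears in no bag, so the decomposition is invalid.

No — vertex 2 appears in no bag.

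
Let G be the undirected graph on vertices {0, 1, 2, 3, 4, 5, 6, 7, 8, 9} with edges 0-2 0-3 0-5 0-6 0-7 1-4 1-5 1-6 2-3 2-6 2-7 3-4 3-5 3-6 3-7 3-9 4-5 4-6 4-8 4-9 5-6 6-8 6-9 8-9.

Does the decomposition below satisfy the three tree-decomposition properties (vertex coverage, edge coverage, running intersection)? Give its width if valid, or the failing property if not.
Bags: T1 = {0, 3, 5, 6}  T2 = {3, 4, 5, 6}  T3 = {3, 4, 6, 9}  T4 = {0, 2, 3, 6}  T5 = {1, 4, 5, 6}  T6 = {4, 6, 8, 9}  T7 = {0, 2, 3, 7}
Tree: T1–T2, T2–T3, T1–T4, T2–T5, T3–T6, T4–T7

Checking the three conditions: (i) the bags cover all of {0, 1, 2, 3, 4, 5, 6, 7, 8, 9}; (ii) for each edge, some bag contains both endpoints; (iii) the bags containing any fixed vertex form a subtree. All hold, so the decomposition is valid with width 4 − 1 = 3.

Yes; width 3.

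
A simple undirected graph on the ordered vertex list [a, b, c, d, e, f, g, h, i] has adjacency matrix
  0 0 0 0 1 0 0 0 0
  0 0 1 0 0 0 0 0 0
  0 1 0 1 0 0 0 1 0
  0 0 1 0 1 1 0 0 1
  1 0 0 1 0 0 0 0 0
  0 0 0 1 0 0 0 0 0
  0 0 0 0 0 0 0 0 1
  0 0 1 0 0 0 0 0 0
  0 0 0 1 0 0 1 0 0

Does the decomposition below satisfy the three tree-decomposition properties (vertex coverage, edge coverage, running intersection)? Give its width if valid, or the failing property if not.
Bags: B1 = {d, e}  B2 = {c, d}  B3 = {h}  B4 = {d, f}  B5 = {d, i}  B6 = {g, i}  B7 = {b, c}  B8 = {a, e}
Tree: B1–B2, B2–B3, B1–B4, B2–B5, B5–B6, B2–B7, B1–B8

No — edge (c,h) lies in no bag.

A tree decomposition must satisfy three properties: every vertex lies in some bag; for every edge, both endpoints lie together in some bag; and for every vertex, the bags containing it form a connected subtree. Here edge (c,h) lies in no bag, so the decomposition is invalid.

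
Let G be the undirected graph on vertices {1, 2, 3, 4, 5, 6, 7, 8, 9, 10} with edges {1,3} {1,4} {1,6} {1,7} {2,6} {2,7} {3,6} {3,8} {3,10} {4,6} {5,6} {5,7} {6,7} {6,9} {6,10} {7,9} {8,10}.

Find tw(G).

2

A width-2 tree decomposition is:
Bags: B1 = {1, 6, 7}  B2 = {1, 3, 6}  B3 = {5, 6, 7}  B4 = {1, 4, 6}  B5 = {3, 6, 10}  B6 = {3, 8, 10}  B7 = {6, 7, 9}  B8 = {2, 6, 7}
Tree: B1–B2, B1–B3, B2–B4, B2–B5, B5–B6, B3–B7, B3–B8
The largest bag has 3 vertices, giving width 2; this decomposition certifies tw(G) ≤ 2. For the lower bound, the 3 vertices {3, 8, 10} are pairwise adjacent, and any tree decomposition puts a clique entirely inside one bag — forcing width ≥ 2. Hence tw(G) = 2 exactly.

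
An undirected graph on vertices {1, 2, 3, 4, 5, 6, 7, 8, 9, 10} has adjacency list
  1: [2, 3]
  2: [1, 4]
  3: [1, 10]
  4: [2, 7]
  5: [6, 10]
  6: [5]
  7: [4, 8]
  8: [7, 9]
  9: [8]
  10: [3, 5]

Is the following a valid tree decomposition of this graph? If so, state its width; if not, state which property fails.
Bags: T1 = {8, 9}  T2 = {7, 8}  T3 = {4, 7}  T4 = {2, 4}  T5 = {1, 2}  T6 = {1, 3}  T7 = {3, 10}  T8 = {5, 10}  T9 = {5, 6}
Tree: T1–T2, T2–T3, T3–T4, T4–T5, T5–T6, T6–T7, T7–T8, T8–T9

Vertex coverage: the bags together contain {1, 2, 3, 4, 5, 6, 7, 8, 9, 10}, the full vertex set. Edge coverage: each edge of G has both endpoints in at least one bag. Running intersection: for every vertex, the bags containing it form a connected subtree. All three properties hold, so this is a valid tree decomposition of width max|bag| − 1 = 1, and hence tw(G) ≤ 1.

Yes; width 1.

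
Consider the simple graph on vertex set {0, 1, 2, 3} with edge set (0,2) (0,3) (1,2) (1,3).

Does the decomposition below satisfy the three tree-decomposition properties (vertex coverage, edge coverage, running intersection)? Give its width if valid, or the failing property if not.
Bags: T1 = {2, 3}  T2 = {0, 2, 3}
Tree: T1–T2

A tree decomposition must satisfy three properties: every vertex lies in some bag; for every edge, both endpoints lie together in some bag; and for every vertex, the bags containing it form a connected subtree. Here vertex 1 appears in no bag, so the decomposition is invalid.

No — vertex 1 appears in no bag.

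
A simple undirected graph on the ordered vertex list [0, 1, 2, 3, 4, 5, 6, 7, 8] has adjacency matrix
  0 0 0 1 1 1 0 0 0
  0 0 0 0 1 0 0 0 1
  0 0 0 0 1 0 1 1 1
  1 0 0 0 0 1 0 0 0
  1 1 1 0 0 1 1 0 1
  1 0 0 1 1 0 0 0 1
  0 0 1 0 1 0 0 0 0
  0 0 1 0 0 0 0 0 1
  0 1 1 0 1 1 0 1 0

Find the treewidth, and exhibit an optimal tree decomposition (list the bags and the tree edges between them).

The largest bag has 3 vertices, giving width 2; this decomposition certifies tw(G) ≤ 2. For the lower bound, the 3 vertices {0, 3, 5} are pairwise adjacent, and any tree decomposition puts a clique entirely inside one bag — forcing width ≥ 2. Hence tw(G) = 2 exactly.

Treewidth 2.
One optimal decomposition is:
Bags: B1 = {4, 5, 8}  B2 = {0, 4, 5}  B3 = {2, 4, 8}  B4 = {1, 4, 8}  B5 = {2, 7, 8}  B6 = {2, 4, 6}  B7 = {0, 3, 5}
Tree: B1–B2, B1–B3, B1–B4, B3–B5, B3–B6, B2–B7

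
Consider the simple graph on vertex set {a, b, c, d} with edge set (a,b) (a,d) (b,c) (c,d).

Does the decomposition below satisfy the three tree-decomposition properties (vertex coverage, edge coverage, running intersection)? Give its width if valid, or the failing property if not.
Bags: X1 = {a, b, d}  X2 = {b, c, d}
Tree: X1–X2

Vertex coverage: the bags together contain {a, b, c, d}, the full vertex set. Edge coverage: each edge of G has both endpoints in at least one bag. Running intersection: for every vertex, the bags containing it form a connected subtree. All three properties hold, so this is a valid tree decomposition of width max|bag| − 1 = 2, and hence tw(G) ≤ 2.

Yes; width 2.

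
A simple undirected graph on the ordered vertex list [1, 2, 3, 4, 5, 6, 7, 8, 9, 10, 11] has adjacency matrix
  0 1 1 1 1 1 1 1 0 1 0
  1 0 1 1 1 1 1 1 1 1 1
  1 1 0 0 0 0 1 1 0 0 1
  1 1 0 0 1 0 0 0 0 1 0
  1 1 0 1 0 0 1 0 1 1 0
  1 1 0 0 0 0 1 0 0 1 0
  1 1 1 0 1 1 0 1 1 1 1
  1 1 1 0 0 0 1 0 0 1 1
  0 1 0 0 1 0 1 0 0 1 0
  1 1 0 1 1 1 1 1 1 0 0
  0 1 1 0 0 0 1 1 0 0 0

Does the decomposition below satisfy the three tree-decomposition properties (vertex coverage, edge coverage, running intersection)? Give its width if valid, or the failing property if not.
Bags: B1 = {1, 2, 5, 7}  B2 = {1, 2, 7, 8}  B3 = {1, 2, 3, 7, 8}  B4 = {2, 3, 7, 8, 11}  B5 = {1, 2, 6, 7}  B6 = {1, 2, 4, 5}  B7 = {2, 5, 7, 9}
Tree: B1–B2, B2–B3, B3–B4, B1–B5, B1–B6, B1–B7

A tree decomposition must satisfy three properties: every vertex lies in some bag; for every edge, both endpoints lie together in some bag; and for every vertex, the bags containing it form a connected subtree. Here vertex 10 appears in no bag, so the decomposition is invalid.

No — vertex 10 appears in no bag.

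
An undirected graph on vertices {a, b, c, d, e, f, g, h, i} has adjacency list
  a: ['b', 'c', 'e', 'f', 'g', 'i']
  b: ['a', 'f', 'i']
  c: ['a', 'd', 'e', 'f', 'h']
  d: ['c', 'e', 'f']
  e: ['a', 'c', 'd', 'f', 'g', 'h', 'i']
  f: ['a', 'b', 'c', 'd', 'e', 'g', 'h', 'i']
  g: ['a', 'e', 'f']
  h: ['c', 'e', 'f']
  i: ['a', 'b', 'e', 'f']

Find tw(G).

3

A width-3 tree decomposition is:
Bags: B1 = {c, e, f, h}  B2 = {a, c, e, f}  B3 = {a, e, f, i}  B4 = {a, e, f, g}  B5 = {a, b, f, i}  B6 = {c, d, e, f}
Tree: B1–B2, B2–B3, B3–B4, B3–B5, B2–B6
Each bag holds 4 vertices, so the decomposition has width 3, which upper-bounds the treewidth. On the other hand G contains the 4-clique {a, e, f, g}. A clique must lie in a single bag of any decomposition, so no decomposition can have width below 3. Therefore the treewidth is 3.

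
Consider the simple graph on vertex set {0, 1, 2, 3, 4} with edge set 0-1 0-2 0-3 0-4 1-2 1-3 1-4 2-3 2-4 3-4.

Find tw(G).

A width-4 tree decomposition is:
Bags: B1 = {0, 1, 2, 3, 4}
Tree: (single bag)
A single bag containing all 5 vertices is trivially a valid decomposition of width 4. On the other hand G contains the 5-clique {0, 1, 2, 3, 4}. A clique must lie in a single bag of any decomposition, so no decomposition can have width below 4. Hence tw(G) = 4 exactly.

4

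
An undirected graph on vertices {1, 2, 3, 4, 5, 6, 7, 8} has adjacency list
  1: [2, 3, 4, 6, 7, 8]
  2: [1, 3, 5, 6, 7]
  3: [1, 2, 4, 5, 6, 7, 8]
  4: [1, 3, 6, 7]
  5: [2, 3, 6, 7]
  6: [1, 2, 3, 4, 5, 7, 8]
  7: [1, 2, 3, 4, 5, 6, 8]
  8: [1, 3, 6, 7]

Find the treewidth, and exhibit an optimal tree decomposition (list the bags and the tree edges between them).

Treewidth 4.
One optimal decomposition is:
Bags: B1 = {1, 3, 6, 7, 8}  B2 = {1, 2, 3, 6, 7}  B3 = {1, 3, 4, 6, 7}  B4 = {2, 3, 5, 6, 7}
Tree: B1–B2, B2–B3, B2–B4

Every bag has size at most 5, so the width is 5 − 1 = 4 and tw(G) ≤ 4. For the lower bound, the 5 vertices {1, 3, 6, 7, 8} are pairwise adjacent, and any tree decomposition puts a clique entirely inside one bag — forcing width ≥ 4. Therefore the treewidth is 4.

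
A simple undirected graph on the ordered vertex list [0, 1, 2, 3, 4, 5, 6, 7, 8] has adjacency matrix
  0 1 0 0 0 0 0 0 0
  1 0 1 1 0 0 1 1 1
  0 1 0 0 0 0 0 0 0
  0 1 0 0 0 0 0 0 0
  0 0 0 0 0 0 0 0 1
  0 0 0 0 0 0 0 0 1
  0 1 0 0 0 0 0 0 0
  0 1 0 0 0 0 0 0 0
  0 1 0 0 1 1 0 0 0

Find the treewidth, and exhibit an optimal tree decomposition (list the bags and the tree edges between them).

Each bag holds 2 vertices, so the decomposition has width 1, which upper-bounds the treewidth. G has an edge, so its treewidth is at least 1. Combining the bounds, tw(G) = 1.

Treewidth 1.
Bags: B1 = {1, 8}  B2 = {1, 3}  B3 = {0, 1}  B4 = {5, 8}  B5 = {1, 2}  B6 = {1, 7}  B7 = {1, 6}  B8 = {4, 8}
Tree: B1–B2, B1–B3, B1–B4, B1–B5, B5–B6, B3–B7, B1–B8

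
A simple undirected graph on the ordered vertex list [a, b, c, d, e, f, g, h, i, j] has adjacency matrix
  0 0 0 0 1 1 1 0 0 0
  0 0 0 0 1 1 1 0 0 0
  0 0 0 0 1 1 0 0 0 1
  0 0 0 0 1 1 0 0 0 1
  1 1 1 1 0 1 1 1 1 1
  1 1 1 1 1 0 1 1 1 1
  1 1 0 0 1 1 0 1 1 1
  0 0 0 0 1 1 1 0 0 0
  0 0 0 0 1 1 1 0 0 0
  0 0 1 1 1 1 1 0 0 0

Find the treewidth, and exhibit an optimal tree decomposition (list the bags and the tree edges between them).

Treewidth 3.
Bags: B1 = {a, e, f, g}  B2 = {e, f, g, j}  B3 = {e, f, g, h}  B4 = {b, e, f, g}  B5 = {c, e, f, j}  B6 = {e, f, g, i}  B7 = {d, e, f, j}
Tree: B1–B2, B1–B3, B1–B4, B2–B5, B2–B6, B2–B7

Each bag holds 4 vertices, so the decomposition has width 3, which upper-bounds the treewidth. On the other hand G contains the 4-clique {d, e, f, j}. A clique must lie in a single bag of any decomposition, so no decomposition can have width below 3. Combining the bounds, tw(G) = 3.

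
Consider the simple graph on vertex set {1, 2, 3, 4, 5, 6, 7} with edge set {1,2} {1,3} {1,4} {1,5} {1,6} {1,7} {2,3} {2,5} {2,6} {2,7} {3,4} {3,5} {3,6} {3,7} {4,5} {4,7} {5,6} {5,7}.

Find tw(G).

A width-4 tree decomposition is:
Bags: B1 = {1, 2, 3, 5, 6}  B2 = {1, 2, 3, 5, 7}  B3 = {1, 3, 4, 5, 7}
Tree: B1–B2, B2–B3
The largest bag has 5 vertices, giving width 4; this decomposition certifies tw(G) ≤ 4. For the lower bound, the 5 vertices {1, 2, 3, 5, 6} are pairwise adjacent, and any tree decomposition puts a clique entirely inside one bag — forcing width ≥ 4. The upper and lower bounds meet at 4, so that is the treewidth.

4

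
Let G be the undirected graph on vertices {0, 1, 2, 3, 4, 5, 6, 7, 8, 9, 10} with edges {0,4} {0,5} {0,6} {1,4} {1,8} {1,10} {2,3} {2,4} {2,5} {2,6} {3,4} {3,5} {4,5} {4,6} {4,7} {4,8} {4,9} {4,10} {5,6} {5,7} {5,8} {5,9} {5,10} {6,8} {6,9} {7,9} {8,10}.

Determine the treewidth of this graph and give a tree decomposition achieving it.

Treewidth 3.
One such decomposition:
Bags: B1 = {4, 5, 8, 10}  B2 = {4, 5, 6, 8}  B3 = {0, 4, 5, 6}  B4 = {2, 4, 5, 6}  B5 = {4, 5, 6, 9}  B6 = {1, 4, 8, 10}  B7 = {2, 3, 4, 5}  B8 = {4, 5, 7, 9}
Tree: B1–B2, B2–B3, B3–B4, B2–B5, B1–B6, B4–B7, B5–B8

Each bag holds 4 vertices, so the decomposition has width 3, which upper-bounds the treewidth. For the lower bound, the 4 vertices {1, 4, 8, 10} are pairwise adjacent, and any tree decomposition puts a clique entirely inside one bag — forcing width ≥ 3. The upper and lower bounds meet at 3, so that is the treewidth.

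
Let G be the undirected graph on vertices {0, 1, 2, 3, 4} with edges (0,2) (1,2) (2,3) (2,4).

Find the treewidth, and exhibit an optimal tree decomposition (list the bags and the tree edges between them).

Each bag holds 2 vertices, so the decomposition has width 1, which upper-bounds the treewidth. Any graph with an edge has treewidth ≥ 1, and G has the edge 2–4. Combining the bounds, tw(G) = 1.

Treewidth 1.
One such decomposition:
Bags: B1 = {2, 4}  B2 = {0, 2}  B3 = {2, 3}  B4 = {1, 2}
Tree: B1–B2, B2–B3, B1–B4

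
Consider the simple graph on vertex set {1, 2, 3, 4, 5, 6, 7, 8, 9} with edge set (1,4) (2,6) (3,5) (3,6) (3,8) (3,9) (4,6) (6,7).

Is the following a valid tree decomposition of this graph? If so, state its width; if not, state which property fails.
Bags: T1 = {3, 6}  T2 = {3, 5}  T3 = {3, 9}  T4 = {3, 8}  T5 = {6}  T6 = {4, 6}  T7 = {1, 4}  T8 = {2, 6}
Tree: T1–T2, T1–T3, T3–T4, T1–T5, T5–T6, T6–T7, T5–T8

No — vertex 7 appears in no bag.

A tree decomposition must satisfy three properties: every vertex lies in some bag; for every edge, both endpoints lie together in some bag; and for every vertex, the bags containing it form a connected subtree. Here vertex 7 appears in no bag, so the decomposition is invalid.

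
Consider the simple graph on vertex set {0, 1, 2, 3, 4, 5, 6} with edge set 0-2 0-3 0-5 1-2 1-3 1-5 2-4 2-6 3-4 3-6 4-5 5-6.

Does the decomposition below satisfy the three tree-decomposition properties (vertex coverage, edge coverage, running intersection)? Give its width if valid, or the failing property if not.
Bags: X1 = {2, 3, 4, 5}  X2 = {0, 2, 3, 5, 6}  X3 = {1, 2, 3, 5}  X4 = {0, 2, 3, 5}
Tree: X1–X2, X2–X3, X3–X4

A tree decomposition must satisfy three properties: every vertex lies in some bag; for every edge, both endpoints lie together in some bag; and for every vertex, the bags containing it form a connected subtree. Here bags containing vertex 0 are not connected in the tree, so the decomposition is invalid.

No — bags containing vertex 0 are not connected in the tree.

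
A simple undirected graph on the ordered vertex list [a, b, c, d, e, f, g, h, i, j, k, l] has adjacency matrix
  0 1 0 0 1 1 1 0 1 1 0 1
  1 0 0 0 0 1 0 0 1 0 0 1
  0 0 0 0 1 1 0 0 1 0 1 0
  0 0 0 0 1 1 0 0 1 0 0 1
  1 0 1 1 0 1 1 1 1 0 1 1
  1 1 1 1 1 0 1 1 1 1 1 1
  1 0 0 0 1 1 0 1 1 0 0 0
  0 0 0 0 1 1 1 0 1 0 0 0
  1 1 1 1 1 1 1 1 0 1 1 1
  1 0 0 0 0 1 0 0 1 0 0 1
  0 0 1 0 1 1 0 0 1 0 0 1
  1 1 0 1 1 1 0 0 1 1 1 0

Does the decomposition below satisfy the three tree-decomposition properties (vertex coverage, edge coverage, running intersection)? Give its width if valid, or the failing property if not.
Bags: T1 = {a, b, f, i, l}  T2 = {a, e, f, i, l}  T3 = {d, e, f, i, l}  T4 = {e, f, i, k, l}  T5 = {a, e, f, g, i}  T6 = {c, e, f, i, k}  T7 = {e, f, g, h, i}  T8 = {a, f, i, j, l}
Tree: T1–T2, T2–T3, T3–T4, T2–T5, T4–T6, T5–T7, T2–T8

Yes; width 4.

Every vertex of G appears in some bag (union = {a, b, c, d, e, f, g, h, i, j, k, l}); every edge is covered by a bag; and for each vertex v the set of bags containing v is connected in the bag tree. The decomposition is therefore valid. The largest bag has 5 vertices, so the width is 4.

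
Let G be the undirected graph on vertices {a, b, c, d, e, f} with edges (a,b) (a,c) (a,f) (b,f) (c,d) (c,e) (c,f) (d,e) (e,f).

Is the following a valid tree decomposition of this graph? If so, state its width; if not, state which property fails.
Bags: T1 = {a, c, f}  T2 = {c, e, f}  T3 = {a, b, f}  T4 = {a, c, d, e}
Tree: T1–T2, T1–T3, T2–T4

A tree decomposition must satisfy three properties: every vertex lies in some bag; for every edge, both endpoints lie together in some bag; and for every vertex, the bags containing it form a connected subtree. Here bags containing vertex a are not connected in the tree, so the decomposition is invalid.

No — bags containing vertex a are not connected in the tree.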